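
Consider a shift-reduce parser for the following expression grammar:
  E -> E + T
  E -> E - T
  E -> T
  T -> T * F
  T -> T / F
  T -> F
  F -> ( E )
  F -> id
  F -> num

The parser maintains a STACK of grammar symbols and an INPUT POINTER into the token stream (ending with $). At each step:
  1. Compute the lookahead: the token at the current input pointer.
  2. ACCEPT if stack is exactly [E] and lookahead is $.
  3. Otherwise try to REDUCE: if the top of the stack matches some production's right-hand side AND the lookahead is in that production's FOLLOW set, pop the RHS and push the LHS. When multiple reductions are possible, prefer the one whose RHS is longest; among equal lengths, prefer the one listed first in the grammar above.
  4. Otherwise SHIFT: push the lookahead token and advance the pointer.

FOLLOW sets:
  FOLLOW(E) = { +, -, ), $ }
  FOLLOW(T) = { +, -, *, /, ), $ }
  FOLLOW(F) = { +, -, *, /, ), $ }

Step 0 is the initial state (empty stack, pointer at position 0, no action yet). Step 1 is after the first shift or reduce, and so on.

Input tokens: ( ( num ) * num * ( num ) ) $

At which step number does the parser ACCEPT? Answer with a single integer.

Answer: 28

Derivation:
Step 1: shift (. Stack=[(] ptr=1 lookahead=( remaining=[( num ) * num * ( num ) ) $]
Step 2: shift (. Stack=[( (] ptr=2 lookahead=num remaining=[num ) * num * ( num ) ) $]
Step 3: shift num. Stack=[( ( num] ptr=3 lookahead=) remaining=[) * num * ( num ) ) $]
Step 4: reduce F->num. Stack=[( ( F] ptr=3 lookahead=) remaining=[) * num * ( num ) ) $]
Step 5: reduce T->F. Stack=[( ( T] ptr=3 lookahead=) remaining=[) * num * ( num ) ) $]
Step 6: reduce E->T. Stack=[( ( E] ptr=3 lookahead=) remaining=[) * num * ( num ) ) $]
Step 7: shift ). Stack=[( ( E )] ptr=4 lookahead=* remaining=[* num * ( num ) ) $]
Step 8: reduce F->( E ). Stack=[( F] ptr=4 lookahead=* remaining=[* num * ( num ) ) $]
Step 9: reduce T->F. Stack=[( T] ptr=4 lookahead=* remaining=[* num * ( num ) ) $]
Step 10: shift *. Stack=[( T *] ptr=5 lookahead=num remaining=[num * ( num ) ) $]
Step 11: shift num. Stack=[( T * num] ptr=6 lookahead=* remaining=[* ( num ) ) $]
Step 12: reduce F->num. Stack=[( T * F] ptr=6 lookahead=* remaining=[* ( num ) ) $]
Step 13: reduce T->T * F. Stack=[( T] ptr=6 lookahead=* remaining=[* ( num ) ) $]
Step 14: shift *. Stack=[( T *] ptr=7 lookahead=( remaining=[( num ) ) $]
Step 15: shift (. Stack=[( T * (] ptr=8 lookahead=num remaining=[num ) ) $]
Step 16: shift num. Stack=[( T * ( num] ptr=9 lookahead=) remaining=[) ) $]
Step 17: reduce F->num. Stack=[( T * ( F] ptr=9 lookahead=) remaining=[) ) $]
Step 18: reduce T->F. Stack=[( T * ( T] ptr=9 lookahead=) remaining=[) ) $]
Step 19: reduce E->T. Stack=[( T * ( E] ptr=9 lookahead=) remaining=[) ) $]
Step 20: shift ). Stack=[( T * ( E )] ptr=10 lookahead=) remaining=[) $]
Step 21: reduce F->( E ). Stack=[( T * F] ptr=10 lookahead=) remaining=[) $]
Step 22: reduce T->T * F. Stack=[( T] ptr=10 lookahead=) remaining=[) $]
Step 23: reduce E->T. Stack=[( E] ptr=10 lookahead=) remaining=[) $]
Step 24: shift ). Stack=[( E )] ptr=11 lookahead=$ remaining=[$]
Step 25: reduce F->( E ). Stack=[F] ptr=11 lookahead=$ remaining=[$]
Step 26: reduce T->F. Stack=[T] ptr=11 lookahead=$ remaining=[$]
Step 27: reduce E->T. Stack=[E] ptr=11 lookahead=$ remaining=[$]
Step 28: accept. Stack=[E] ptr=11 lookahead=$ remaining=[$]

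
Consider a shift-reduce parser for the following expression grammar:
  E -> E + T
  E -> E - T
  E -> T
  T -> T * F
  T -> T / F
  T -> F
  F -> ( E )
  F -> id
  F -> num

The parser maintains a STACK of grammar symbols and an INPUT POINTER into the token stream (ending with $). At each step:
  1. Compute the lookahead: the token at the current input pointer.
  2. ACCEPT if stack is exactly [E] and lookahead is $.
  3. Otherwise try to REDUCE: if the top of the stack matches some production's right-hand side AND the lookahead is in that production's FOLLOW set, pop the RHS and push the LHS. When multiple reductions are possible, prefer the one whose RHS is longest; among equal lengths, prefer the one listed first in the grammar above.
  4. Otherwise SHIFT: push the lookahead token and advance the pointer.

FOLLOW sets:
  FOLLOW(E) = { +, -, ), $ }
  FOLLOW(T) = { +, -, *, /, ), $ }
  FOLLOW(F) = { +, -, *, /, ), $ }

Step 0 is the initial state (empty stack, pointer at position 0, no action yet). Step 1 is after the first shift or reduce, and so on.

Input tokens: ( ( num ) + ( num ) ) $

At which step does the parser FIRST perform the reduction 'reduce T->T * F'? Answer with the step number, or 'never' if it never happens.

Step 1: shift (. Stack=[(] ptr=1 lookahead=( remaining=[( num ) + ( num ) ) $]
Step 2: shift (. Stack=[( (] ptr=2 lookahead=num remaining=[num ) + ( num ) ) $]
Step 3: shift num. Stack=[( ( num] ptr=3 lookahead=) remaining=[) + ( num ) ) $]
Step 4: reduce F->num. Stack=[( ( F] ptr=3 lookahead=) remaining=[) + ( num ) ) $]
Step 5: reduce T->F. Stack=[( ( T] ptr=3 lookahead=) remaining=[) + ( num ) ) $]
Step 6: reduce E->T. Stack=[( ( E] ptr=3 lookahead=) remaining=[) + ( num ) ) $]
Step 7: shift ). Stack=[( ( E )] ptr=4 lookahead=+ remaining=[+ ( num ) ) $]
Step 8: reduce F->( E ). Stack=[( F] ptr=4 lookahead=+ remaining=[+ ( num ) ) $]
Step 9: reduce T->F. Stack=[( T] ptr=4 lookahead=+ remaining=[+ ( num ) ) $]
Step 10: reduce E->T. Stack=[( E] ptr=4 lookahead=+ remaining=[+ ( num ) ) $]
Step 11: shift +. Stack=[( E +] ptr=5 lookahead=( remaining=[( num ) ) $]
Step 12: shift (. Stack=[( E + (] ptr=6 lookahead=num remaining=[num ) ) $]
Step 13: shift num. Stack=[( E + ( num] ptr=7 lookahead=) remaining=[) ) $]
Step 14: reduce F->num. Stack=[( E + ( F] ptr=7 lookahead=) remaining=[) ) $]
Step 15: reduce T->F. Stack=[( E + ( T] ptr=7 lookahead=) remaining=[) ) $]
Step 16: reduce E->T. Stack=[( E + ( E] ptr=7 lookahead=) remaining=[) ) $]
Step 17: shift ). Stack=[( E + ( E )] ptr=8 lookahead=) remaining=[) $]
Step 18: reduce F->( E ). Stack=[( E + F] ptr=8 lookahead=) remaining=[) $]
Step 19: reduce T->F. Stack=[( E + T] ptr=8 lookahead=) remaining=[) $]
Step 20: reduce E->E + T. Stack=[( E] ptr=8 lookahead=) remaining=[) $]
Step 21: shift ). Stack=[( E )] ptr=9 lookahead=$ remaining=[$]
Step 22: reduce F->( E ). Stack=[F] ptr=9 lookahead=$ remaining=[$]
Step 23: reduce T->F. Stack=[T] ptr=9 lookahead=$ remaining=[$]
Step 24: reduce E->T. Stack=[E] ptr=9 lookahead=$ remaining=[$]
Step 25: accept. Stack=[E] ptr=9 lookahead=$ remaining=[$]

Answer: never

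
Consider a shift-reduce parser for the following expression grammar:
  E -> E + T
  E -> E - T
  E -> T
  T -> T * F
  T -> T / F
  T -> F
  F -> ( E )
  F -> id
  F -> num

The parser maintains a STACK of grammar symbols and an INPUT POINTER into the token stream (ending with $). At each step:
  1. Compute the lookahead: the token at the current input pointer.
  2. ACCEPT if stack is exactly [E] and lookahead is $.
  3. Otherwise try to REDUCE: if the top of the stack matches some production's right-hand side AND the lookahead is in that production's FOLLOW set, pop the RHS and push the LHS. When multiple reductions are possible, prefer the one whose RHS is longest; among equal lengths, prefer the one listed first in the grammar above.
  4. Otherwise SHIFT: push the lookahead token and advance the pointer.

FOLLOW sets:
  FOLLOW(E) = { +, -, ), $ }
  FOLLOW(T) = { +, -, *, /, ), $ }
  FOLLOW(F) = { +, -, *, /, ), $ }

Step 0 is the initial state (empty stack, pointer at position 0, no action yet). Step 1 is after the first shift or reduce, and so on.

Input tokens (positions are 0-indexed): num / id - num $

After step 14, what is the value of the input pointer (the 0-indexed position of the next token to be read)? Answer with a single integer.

Answer: 5

Derivation:
Step 1: shift num. Stack=[num] ptr=1 lookahead=/ remaining=[/ id - num $]
Step 2: reduce F->num. Stack=[F] ptr=1 lookahead=/ remaining=[/ id - num $]
Step 3: reduce T->F. Stack=[T] ptr=1 lookahead=/ remaining=[/ id - num $]
Step 4: shift /. Stack=[T /] ptr=2 lookahead=id remaining=[id - num $]
Step 5: shift id. Stack=[T / id] ptr=3 lookahead=- remaining=[- num $]
Step 6: reduce F->id. Stack=[T / F] ptr=3 lookahead=- remaining=[- num $]
Step 7: reduce T->T / F. Stack=[T] ptr=3 lookahead=- remaining=[- num $]
Step 8: reduce E->T. Stack=[E] ptr=3 lookahead=- remaining=[- num $]
Step 9: shift -. Stack=[E -] ptr=4 lookahead=num remaining=[num $]
Step 10: shift num. Stack=[E - num] ptr=5 lookahead=$ remaining=[$]
Step 11: reduce F->num. Stack=[E - F] ptr=5 lookahead=$ remaining=[$]
Step 12: reduce T->F. Stack=[E - T] ptr=5 lookahead=$ remaining=[$]
Step 13: reduce E->E - T. Stack=[E] ptr=5 lookahead=$ remaining=[$]
Step 14: accept. Stack=[E] ptr=5 lookahead=$ remaining=[$]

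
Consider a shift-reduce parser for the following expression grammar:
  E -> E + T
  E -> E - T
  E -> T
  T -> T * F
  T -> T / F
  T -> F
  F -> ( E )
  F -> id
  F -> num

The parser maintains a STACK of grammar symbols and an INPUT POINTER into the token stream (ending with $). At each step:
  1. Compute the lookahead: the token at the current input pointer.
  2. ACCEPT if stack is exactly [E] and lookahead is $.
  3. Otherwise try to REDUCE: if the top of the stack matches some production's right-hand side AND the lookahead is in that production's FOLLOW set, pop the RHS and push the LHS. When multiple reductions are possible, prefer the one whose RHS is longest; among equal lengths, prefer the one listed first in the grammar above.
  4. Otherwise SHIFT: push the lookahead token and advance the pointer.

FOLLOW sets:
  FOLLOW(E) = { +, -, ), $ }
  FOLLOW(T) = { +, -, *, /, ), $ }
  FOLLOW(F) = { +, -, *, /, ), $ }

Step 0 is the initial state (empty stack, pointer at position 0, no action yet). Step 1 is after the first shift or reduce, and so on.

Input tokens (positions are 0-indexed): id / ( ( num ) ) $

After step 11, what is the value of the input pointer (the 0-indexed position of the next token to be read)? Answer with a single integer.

Answer: 6

Derivation:
Step 1: shift id. Stack=[id] ptr=1 lookahead=/ remaining=[/ ( ( num ) ) $]
Step 2: reduce F->id. Stack=[F] ptr=1 lookahead=/ remaining=[/ ( ( num ) ) $]
Step 3: reduce T->F. Stack=[T] ptr=1 lookahead=/ remaining=[/ ( ( num ) ) $]
Step 4: shift /. Stack=[T /] ptr=2 lookahead=( remaining=[( ( num ) ) $]
Step 5: shift (. Stack=[T / (] ptr=3 lookahead=( remaining=[( num ) ) $]
Step 6: shift (. Stack=[T / ( (] ptr=4 lookahead=num remaining=[num ) ) $]
Step 7: shift num. Stack=[T / ( ( num] ptr=5 lookahead=) remaining=[) ) $]
Step 8: reduce F->num. Stack=[T / ( ( F] ptr=5 lookahead=) remaining=[) ) $]
Step 9: reduce T->F. Stack=[T / ( ( T] ptr=5 lookahead=) remaining=[) ) $]
Step 10: reduce E->T. Stack=[T / ( ( E] ptr=5 lookahead=) remaining=[) ) $]
Step 11: shift ). Stack=[T / ( ( E )] ptr=6 lookahead=) remaining=[) $]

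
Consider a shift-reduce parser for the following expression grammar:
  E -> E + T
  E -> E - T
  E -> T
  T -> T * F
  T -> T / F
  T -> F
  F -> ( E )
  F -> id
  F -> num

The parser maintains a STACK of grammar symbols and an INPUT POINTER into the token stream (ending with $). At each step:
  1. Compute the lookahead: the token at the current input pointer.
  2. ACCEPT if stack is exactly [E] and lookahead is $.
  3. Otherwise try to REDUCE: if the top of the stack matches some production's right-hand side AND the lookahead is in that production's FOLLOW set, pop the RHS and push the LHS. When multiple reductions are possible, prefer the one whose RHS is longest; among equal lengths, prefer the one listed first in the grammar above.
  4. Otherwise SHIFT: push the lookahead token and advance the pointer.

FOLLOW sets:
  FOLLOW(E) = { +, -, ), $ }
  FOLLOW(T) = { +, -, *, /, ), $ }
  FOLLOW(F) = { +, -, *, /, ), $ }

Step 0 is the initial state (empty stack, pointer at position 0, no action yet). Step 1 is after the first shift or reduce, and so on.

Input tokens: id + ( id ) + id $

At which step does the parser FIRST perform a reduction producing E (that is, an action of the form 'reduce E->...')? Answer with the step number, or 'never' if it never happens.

Step 1: shift id. Stack=[id] ptr=1 lookahead=+ remaining=[+ ( id ) + id $]
Step 2: reduce F->id. Stack=[F] ptr=1 lookahead=+ remaining=[+ ( id ) + id $]
Step 3: reduce T->F. Stack=[T] ptr=1 lookahead=+ remaining=[+ ( id ) + id $]
Step 4: reduce E->T. Stack=[E] ptr=1 lookahead=+ remaining=[+ ( id ) + id $]

Answer: 4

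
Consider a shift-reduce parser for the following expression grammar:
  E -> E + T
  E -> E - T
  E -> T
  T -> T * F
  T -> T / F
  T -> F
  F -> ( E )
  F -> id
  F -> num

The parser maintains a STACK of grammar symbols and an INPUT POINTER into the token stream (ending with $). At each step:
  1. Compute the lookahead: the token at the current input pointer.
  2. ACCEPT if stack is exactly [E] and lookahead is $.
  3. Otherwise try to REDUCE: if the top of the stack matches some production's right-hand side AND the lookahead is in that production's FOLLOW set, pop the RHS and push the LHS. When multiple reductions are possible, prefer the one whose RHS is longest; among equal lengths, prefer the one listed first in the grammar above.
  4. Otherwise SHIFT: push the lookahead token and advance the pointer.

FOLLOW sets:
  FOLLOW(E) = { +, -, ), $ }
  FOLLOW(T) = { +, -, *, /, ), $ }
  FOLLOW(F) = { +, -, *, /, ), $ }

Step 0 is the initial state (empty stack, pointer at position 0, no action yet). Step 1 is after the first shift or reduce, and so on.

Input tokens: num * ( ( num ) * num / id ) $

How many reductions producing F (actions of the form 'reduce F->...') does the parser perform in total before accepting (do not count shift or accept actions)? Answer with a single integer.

Answer: 6

Derivation:
Step 1: shift num. Stack=[num] ptr=1 lookahead=* remaining=[* ( ( num ) * num / id ) $]
Step 2: reduce F->num. Stack=[F] ptr=1 lookahead=* remaining=[* ( ( num ) * num / id ) $]
Step 3: reduce T->F. Stack=[T] ptr=1 lookahead=* remaining=[* ( ( num ) * num / id ) $]
Step 4: shift *. Stack=[T *] ptr=2 lookahead=( remaining=[( ( num ) * num / id ) $]
Step 5: shift (. Stack=[T * (] ptr=3 lookahead=( remaining=[( num ) * num / id ) $]
Step 6: shift (. Stack=[T * ( (] ptr=4 lookahead=num remaining=[num ) * num / id ) $]
Step 7: shift num. Stack=[T * ( ( num] ptr=5 lookahead=) remaining=[) * num / id ) $]
Step 8: reduce F->num. Stack=[T * ( ( F] ptr=5 lookahead=) remaining=[) * num / id ) $]
Step 9: reduce T->F. Stack=[T * ( ( T] ptr=5 lookahead=) remaining=[) * num / id ) $]
Step 10: reduce E->T. Stack=[T * ( ( E] ptr=5 lookahead=) remaining=[) * num / id ) $]
Step 11: shift ). Stack=[T * ( ( E )] ptr=6 lookahead=* remaining=[* num / id ) $]
Step 12: reduce F->( E ). Stack=[T * ( F] ptr=6 lookahead=* remaining=[* num / id ) $]
Step 13: reduce T->F. Stack=[T * ( T] ptr=6 lookahead=* remaining=[* num / id ) $]
Step 14: shift *. Stack=[T * ( T *] ptr=7 lookahead=num remaining=[num / id ) $]
Step 15: shift num. Stack=[T * ( T * num] ptr=8 lookahead=/ remaining=[/ id ) $]
Step 16: reduce F->num. Stack=[T * ( T * F] ptr=8 lookahead=/ remaining=[/ id ) $]
Step 17: reduce T->T * F. Stack=[T * ( T] ptr=8 lookahead=/ remaining=[/ id ) $]
Step 18: shift /. Stack=[T * ( T /] ptr=9 lookahead=id remaining=[id ) $]
Step 19: shift id. Stack=[T * ( T / id] ptr=10 lookahead=) remaining=[) $]
Step 20: reduce F->id. Stack=[T * ( T / F] ptr=10 lookahead=) remaining=[) $]
Step 21: reduce T->T / F. Stack=[T * ( T] ptr=10 lookahead=) remaining=[) $]
Step 22: reduce E->T. Stack=[T * ( E] ptr=10 lookahead=) remaining=[) $]
Step 23: shift ). Stack=[T * ( E )] ptr=11 lookahead=$ remaining=[$]
Step 24: reduce F->( E ). Stack=[T * F] ptr=11 lookahead=$ remaining=[$]
Step 25: reduce T->T * F. Stack=[T] ptr=11 lookahead=$ remaining=[$]
Step 26: reduce E->T. Stack=[E] ptr=11 lookahead=$ remaining=[$]
Step 27: accept. Stack=[E] ptr=11 lookahead=$ remaining=[$]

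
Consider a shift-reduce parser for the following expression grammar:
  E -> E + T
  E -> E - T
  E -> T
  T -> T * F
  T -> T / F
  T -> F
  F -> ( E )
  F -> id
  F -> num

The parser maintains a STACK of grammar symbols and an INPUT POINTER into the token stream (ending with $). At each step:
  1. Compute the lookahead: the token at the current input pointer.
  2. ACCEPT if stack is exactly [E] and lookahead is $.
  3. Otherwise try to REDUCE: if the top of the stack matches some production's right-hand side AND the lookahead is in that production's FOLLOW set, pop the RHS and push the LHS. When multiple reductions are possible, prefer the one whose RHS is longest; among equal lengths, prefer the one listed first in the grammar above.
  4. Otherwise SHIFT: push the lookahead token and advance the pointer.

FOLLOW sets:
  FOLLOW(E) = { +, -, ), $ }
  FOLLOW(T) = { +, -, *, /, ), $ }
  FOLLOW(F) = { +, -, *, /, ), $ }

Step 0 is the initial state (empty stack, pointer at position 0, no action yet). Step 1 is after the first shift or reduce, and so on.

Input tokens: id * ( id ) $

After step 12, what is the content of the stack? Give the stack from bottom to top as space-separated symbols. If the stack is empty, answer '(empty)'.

Step 1: shift id. Stack=[id] ptr=1 lookahead=* remaining=[* ( id ) $]
Step 2: reduce F->id. Stack=[F] ptr=1 lookahead=* remaining=[* ( id ) $]
Step 3: reduce T->F. Stack=[T] ptr=1 lookahead=* remaining=[* ( id ) $]
Step 4: shift *. Stack=[T *] ptr=2 lookahead=( remaining=[( id ) $]
Step 5: shift (. Stack=[T * (] ptr=3 lookahead=id remaining=[id ) $]
Step 6: shift id. Stack=[T * ( id] ptr=4 lookahead=) remaining=[) $]
Step 7: reduce F->id. Stack=[T * ( F] ptr=4 lookahead=) remaining=[) $]
Step 8: reduce T->F. Stack=[T * ( T] ptr=4 lookahead=) remaining=[) $]
Step 9: reduce E->T. Stack=[T * ( E] ptr=4 lookahead=) remaining=[) $]
Step 10: shift ). Stack=[T * ( E )] ptr=5 lookahead=$ remaining=[$]
Step 11: reduce F->( E ). Stack=[T * F] ptr=5 lookahead=$ remaining=[$]
Step 12: reduce T->T * F. Stack=[T] ptr=5 lookahead=$ remaining=[$]

Answer: T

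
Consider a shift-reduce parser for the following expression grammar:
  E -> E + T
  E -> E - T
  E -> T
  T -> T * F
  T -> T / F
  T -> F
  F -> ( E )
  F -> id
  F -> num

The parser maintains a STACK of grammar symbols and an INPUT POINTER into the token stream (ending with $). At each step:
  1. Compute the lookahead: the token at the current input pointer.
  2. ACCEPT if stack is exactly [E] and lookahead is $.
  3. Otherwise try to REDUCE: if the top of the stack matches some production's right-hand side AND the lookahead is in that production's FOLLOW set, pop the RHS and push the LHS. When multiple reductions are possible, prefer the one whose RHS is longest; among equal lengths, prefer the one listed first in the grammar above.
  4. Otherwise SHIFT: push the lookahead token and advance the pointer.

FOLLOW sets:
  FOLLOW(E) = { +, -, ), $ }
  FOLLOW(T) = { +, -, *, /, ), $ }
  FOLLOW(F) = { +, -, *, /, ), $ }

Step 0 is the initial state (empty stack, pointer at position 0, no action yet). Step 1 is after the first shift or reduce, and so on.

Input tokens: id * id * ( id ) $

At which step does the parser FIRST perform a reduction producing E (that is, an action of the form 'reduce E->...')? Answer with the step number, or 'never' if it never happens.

Answer: 13

Derivation:
Step 1: shift id. Stack=[id] ptr=1 lookahead=* remaining=[* id * ( id ) $]
Step 2: reduce F->id. Stack=[F] ptr=1 lookahead=* remaining=[* id * ( id ) $]
Step 3: reduce T->F. Stack=[T] ptr=1 lookahead=* remaining=[* id * ( id ) $]
Step 4: shift *. Stack=[T *] ptr=2 lookahead=id remaining=[id * ( id ) $]
Step 5: shift id. Stack=[T * id] ptr=3 lookahead=* remaining=[* ( id ) $]
Step 6: reduce F->id. Stack=[T * F] ptr=3 lookahead=* remaining=[* ( id ) $]
Step 7: reduce T->T * F. Stack=[T] ptr=3 lookahead=* remaining=[* ( id ) $]
Step 8: shift *. Stack=[T *] ptr=4 lookahead=( remaining=[( id ) $]
Step 9: shift (. Stack=[T * (] ptr=5 lookahead=id remaining=[id ) $]
Step 10: shift id. Stack=[T * ( id] ptr=6 lookahead=) remaining=[) $]
Step 11: reduce F->id. Stack=[T * ( F] ptr=6 lookahead=) remaining=[) $]
Step 12: reduce T->F. Stack=[T * ( T] ptr=6 lookahead=) remaining=[) $]
Step 13: reduce E->T. Stack=[T * ( E] ptr=6 lookahead=) remaining=[) $]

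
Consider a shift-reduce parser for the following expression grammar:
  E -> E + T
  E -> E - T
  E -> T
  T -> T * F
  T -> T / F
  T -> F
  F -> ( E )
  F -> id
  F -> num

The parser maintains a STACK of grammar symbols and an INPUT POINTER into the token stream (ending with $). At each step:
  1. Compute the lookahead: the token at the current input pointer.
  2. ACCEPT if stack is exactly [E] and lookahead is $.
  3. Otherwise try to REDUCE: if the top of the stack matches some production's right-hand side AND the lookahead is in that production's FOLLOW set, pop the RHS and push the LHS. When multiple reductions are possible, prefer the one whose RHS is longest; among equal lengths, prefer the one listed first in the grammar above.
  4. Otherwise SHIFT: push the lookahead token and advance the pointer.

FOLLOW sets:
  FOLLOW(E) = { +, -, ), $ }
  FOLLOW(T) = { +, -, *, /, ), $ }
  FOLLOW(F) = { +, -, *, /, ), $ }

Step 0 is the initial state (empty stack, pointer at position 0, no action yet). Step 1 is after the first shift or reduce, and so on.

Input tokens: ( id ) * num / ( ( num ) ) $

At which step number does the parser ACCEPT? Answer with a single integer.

Answer: 28

Derivation:
Step 1: shift (. Stack=[(] ptr=1 lookahead=id remaining=[id ) * num / ( ( num ) ) $]
Step 2: shift id. Stack=[( id] ptr=2 lookahead=) remaining=[) * num / ( ( num ) ) $]
Step 3: reduce F->id. Stack=[( F] ptr=2 lookahead=) remaining=[) * num / ( ( num ) ) $]
Step 4: reduce T->F. Stack=[( T] ptr=2 lookahead=) remaining=[) * num / ( ( num ) ) $]
Step 5: reduce E->T. Stack=[( E] ptr=2 lookahead=) remaining=[) * num / ( ( num ) ) $]
Step 6: shift ). Stack=[( E )] ptr=3 lookahead=* remaining=[* num / ( ( num ) ) $]
Step 7: reduce F->( E ). Stack=[F] ptr=3 lookahead=* remaining=[* num / ( ( num ) ) $]
Step 8: reduce T->F. Stack=[T] ptr=3 lookahead=* remaining=[* num / ( ( num ) ) $]
Step 9: shift *. Stack=[T *] ptr=4 lookahead=num remaining=[num / ( ( num ) ) $]
Step 10: shift num. Stack=[T * num] ptr=5 lookahead=/ remaining=[/ ( ( num ) ) $]
Step 11: reduce F->num. Stack=[T * F] ptr=5 lookahead=/ remaining=[/ ( ( num ) ) $]
Step 12: reduce T->T * F. Stack=[T] ptr=5 lookahead=/ remaining=[/ ( ( num ) ) $]
Step 13: shift /. Stack=[T /] ptr=6 lookahead=( remaining=[( ( num ) ) $]
Step 14: shift (. Stack=[T / (] ptr=7 lookahead=( remaining=[( num ) ) $]
Step 15: shift (. Stack=[T / ( (] ptr=8 lookahead=num remaining=[num ) ) $]
Step 16: shift num. Stack=[T / ( ( num] ptr=9 lookahead=) remaining=[) ) $]
Step 17: reduce F->num. Stack=[T / ( ( F] ptr=9 lookahead=) remaining=[) ) $]
Step 18: reduce T->F. Stack=[T / ( ( T] ptr=9 lookahead=) remaining=[) ) $]
Step 19: reduce E->T. Stack=[T / ( ( E] ptr=9 lookahead=) remaining=[) ) $]
Step 20: shift ). Stack=[T / ( ( E )] ptr=10 lookahead=) remaining=[) $]
Step 21: reduce F->( E ). Stack=[T / ( F] ptr=10 lookahead=) remaining=[) $]
Step 22: reduce T->F. Stack=[T / ( T] ptr=10 lookahead=) remaining=[) $]
Step 23: reduce E->T. Stack=[T / ( E] ptr=10 lookahead=) remaining=[) $]
Step 24: shift ). Stack=[T / ( E )] ptr=11 lookahead=$ remaining=[$]
Step 25: reduce F->( E ). Stack=[T / F] ptr=11 lookahead=$ remaining=[$]
Step 26: reduce T->T / F. Stack=[T] ptr=11 lookahead=$ remaining=[$]
Step 27: reduce E->T. Stack=[E] ptr=11 lookahead=$ remaining=[$]
Step 28: accept. Stack=[E] ptr=11 lookahead=$ remaining=[$]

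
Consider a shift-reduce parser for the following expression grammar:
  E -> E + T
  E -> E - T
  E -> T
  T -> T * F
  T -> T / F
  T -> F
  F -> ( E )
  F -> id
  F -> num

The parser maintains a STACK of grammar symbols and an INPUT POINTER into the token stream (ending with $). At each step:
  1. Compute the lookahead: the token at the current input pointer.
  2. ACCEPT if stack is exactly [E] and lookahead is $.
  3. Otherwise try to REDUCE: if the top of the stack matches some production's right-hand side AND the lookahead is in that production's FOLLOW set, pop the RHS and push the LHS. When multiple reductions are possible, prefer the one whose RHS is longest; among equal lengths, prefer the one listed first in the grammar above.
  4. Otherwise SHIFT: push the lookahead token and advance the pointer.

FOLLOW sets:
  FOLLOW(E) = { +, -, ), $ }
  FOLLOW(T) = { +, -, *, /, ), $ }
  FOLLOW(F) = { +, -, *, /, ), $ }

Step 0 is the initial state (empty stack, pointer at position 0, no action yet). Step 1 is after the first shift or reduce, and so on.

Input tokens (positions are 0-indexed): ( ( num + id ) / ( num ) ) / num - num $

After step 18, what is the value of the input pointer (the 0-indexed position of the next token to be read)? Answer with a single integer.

Step 1: shift (. Stack=[(] ptr=1 lookahead=( remaining=[( num + id ) / ( num ) ) / num - num $]
Step 2: shift (. Stack=[( (] ptr=2 lookahead=num remaining=[num + id ) / ( num ) ) / num - num $]
Step 3: shift num. Stack=[( ( num] ptr=3 lookahead=+ remaining=[+ id ) / ( num ) ) / num - num $]
Step 4: reduce F->num. Stack=[( ( F] ptr=3 lookahead=+ remaining=[+ id ) / ( num ) ) / num - num $]
Step 5: reduce T->F. Stack=[( ( T] ptr=3 lookahead=+ remaining=[+ id ) / ( num ) ) / num - num $]
Step 6: reduce E->T. Stack=[( ( E] ptr=3 lookahead=+ remaining=[+ id ) / ( num ) ) / num - num $]
Step 7: shift +. Stack=[( ( E +] ptr=4 lookahead=id remaining=[id ) / ( num ) ) / num - num $]
Step 8: shift id. Stack=[( ( E + id] ptr=5 lookahead=) remaining=[) / ( num ) ) / num - num $]
Step 9: reduce F->id. Stack=[( ( E + F] ptr=5 lookahead=) remaining=[) / ( num ) ) / num - num $]
Step 10: reduce T->F. Stack=[( ( E + T] ptr=5 lookahead=) remaining=[) / ( num ) ) / num - num $]
Step 11: reduce E->E + T. Stack=[( ( E] ptr=5 lookahead=) remaining=[) / ( num ) ) / num - num $]
Step 12: shift ). Stack=[( ( E )] ptr=6 lookahead=/ remaining=[/ ( num ) ) / num - num $]
Step 13: reduce F->( E ). Stack=[( F] ptr=6 lookahead=/ remaining=[/ ( num ) ) / num - num $]
Step 14: reduce T->F. Stack=[( T] ptr=6 lookahead=/ remaining=[/ ( num ) ) / num - num $]
Step 15: shift /. Stack=[( T /] ptr=7 lookahead=( remaining=[( num ) ) / num - num $]
Step 16: shift (. Stack=[( T / (] ptr=8 lookahead=num remaining=[num ) ) / num - num $]
Step 17: shift num. Stack=[( T / ( num] ptr=9 lookahead=) remaining=[) ) / num - num $]
Step 18: reduce F->num. Stack=[( T / ( F] ptr=9 lookahead=) remaining=[) ) / num - num $]

Answer: 9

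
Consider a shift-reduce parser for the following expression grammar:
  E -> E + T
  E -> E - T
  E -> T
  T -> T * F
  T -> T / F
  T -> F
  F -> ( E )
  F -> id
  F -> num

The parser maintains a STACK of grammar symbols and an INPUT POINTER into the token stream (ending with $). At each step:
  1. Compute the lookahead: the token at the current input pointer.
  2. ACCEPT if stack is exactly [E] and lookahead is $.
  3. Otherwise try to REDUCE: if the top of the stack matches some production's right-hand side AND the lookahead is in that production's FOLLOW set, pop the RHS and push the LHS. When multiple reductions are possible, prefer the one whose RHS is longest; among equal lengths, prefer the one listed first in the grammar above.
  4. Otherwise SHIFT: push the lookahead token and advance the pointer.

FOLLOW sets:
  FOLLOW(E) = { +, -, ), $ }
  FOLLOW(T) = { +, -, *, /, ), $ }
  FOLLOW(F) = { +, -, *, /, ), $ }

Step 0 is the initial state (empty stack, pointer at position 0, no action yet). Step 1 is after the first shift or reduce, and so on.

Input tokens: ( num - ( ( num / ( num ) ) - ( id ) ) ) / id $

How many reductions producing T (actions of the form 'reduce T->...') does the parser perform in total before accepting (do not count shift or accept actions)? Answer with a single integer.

Answer: 10

Derivation:
Step 1: shift (. Stack=[(] ptr=1 lookahead=num remaining=[num - ( ( num / ( num ) ) - ( id ) ) ) / id $]
Step 2: shift num. Stack=[( num] ptr=2 lookahead=- remaining=[- ( ( num / ( num ) ) - ( id ) ) ) / id $]
Step 3: reduce F->num. Stack=[( F] ptr=2 lookahead=- remaining=[- ( ( num / ( num ) ) - ( id ) ) ) / id $]
Step 4: reduce T->F. Stack=[( T] ptr=2 lookahead=- remaining=[- ( ( num / ( num ) ) - ( id ) ) ) / id $]
Step 5: reduce E->T. Stack=[( E] ptr=2 lookahead=- remaining=[- ( ( num / ( num ) ) - ( id ) ) ) / id $]
Step 6: shift -. Stack=[( E -] ptr=3 lookahead=( remaining=[( ( num / ( num ) ) - ( id ) ) ) / id $]
Step 7: shift (. Stack=[( E - (] ptr=4 lookahead=( remaining=[( num / ( num ) ) - ( id ) ) ) / id $]
Step 8: shift (. Stack=[( E - ( (] ptr=5 lookahead=num remaining=[num / ( num ) ) - ( id ) ) ) / id $]
Step 9: shift num. Stack=[( E - ( ( num] ptr=6 lookahead=/ remaining=[/ ( num ) ) - ( id ) ) ) / id $]
Step 10: reduce F->num. Stack=[( E - ( ( F] ptr=6 lookahead=/ remaining=[/ ( num ) ) - ( id ) ) ) / id $]
Step 11: reduce T->F. Stack=[( E - ( ( T] ptr=6 lookahead=/ remaining=[/ ( num ) ) - ( id ) ) ) / id $]
Step 12: shift /. Stack=[( E - ( ( T /] ptr=7 lookahead=( remaining=[( num ) ) - ( id ) ) ) / id $]
Step 13: shift (. Stack=[( E - ( ( T / (] ptr=8 lookahead=num remaining=[num ) ) - ( id ) ) ) / id $]
Step 14: shift num. Stack=[( E - ( ( T / ( num] ptr=9 lookahead=) remaining=[) ) - ( id ) ) ) / id $]
Step 15: reduce F->num. Stack=[( E - ( ( T / ( F] ptr=9 lookahead=) remaining=[) ) - ( id ) ) ) / id $]
Step 16: reduce T->F. Stack=[( E - ( ( T / ( T] ptr=9 lookahead=) remaining=[) ) - ( id ) ) ) / id $]
Step 17: reduce E->T. Stack=[( E - ( ( T / ( E] ptr=9 lookahead=) remaining=[) ) - ( id ) ) ) / id $]
Step 18: shift ). Stack=[( E - ( ( T / ( E )] ptr=10 lookahead=) remaining=[) - ( id ) ) ) / id $]
Step 19: reduce F->( E ). Stack=[( E - ( ( T / F] ptr=10 lookahead=) remaining=[) - ( id ) ) ) / id $]
Step 20: reduce T->T / F. Stack=[( E - ( ( T] ptr=10 lookahead=) remaining=[) - ( id ) ) ) / id $]
Step 21: reduce E->T. Stack=[( E - ( ( E] ptr=10 lookahead=) remaining=[) - ( id ) ) ) / id $]
Step 22: shift ). Stack=[( E - ( ( E )] ptr=11 lookahead=- remaining=[- ( id ) ) ) / id $]
Step 23: reduce F->( E ). Stack=[( E - ( F] ptr=11 lookahead=- remaining=[- ( id ) ) ) / id $]
Step 24: reduce T->F. Stack=[( E - ( T] ptr=11 lookahead=- remaining=[- ( id ) ) ) / id $]
Step 25: reduce E->T. Stack=[( E - ( E] ptr=11 lookahead=- remaining=[- ( id ) ) ) / id $]
Step 26: shift -. Stack=[( E - ( E -] ptr=12 lookahead=( remaining=[( id ) ) ) / id $]
Step 27: shift (. Stack=[( E - ( E - (] ptr=13 lookahead=id remaining=[id ) ) ) / id $]
Step 28: shift id. Stack=[( E - ( E - ( id] ptr=14 lookahead=) remaining=[) ) ) / id $]
Step 29: reduce F->id. Stack=[( E - ( E - ( F] ptr=14 lookahead=) remaining=[) ) ) / id $]
Step 30: reduce T->F. Stack=[( E - ( E - ( T] ptr=14 lookahead=) remaining=[) ) ) / id $]
Step 31: reduce E->T. Stack=[( E - ( E - ( E] ptr=14 lookahead=) remaining=[) ) ) / id $]
Step 32: shift ). Stack=[( E - ( E - ( E )] ptr=15 lookahead=) remaining=[) ) / id $]
Step 33: reduce F->( E ). Stack=[( E - ( E - F] ptr=15 lookahead=) remaining=[) ) / id $]
Step 34: reduce T->F. Stack=[( E - ( E - T] ptr=15 lookahead=) remaining=[) ) / id $]
Step 35: reduce E->E - T. Stack=[( E - ( E] ptr=15 lookahead=) remaining=[) ) / id $]
Step 36: shift ). Stack=[( E - ( E )] ptr=16 lookahead=) remaining=[) / id $]
Step 37: reduce F->( E ). Stack=[( E - F] ptr=16 lookahead=) remaining=[) / id $]
Step 38: reduce T->F. Stack=[( E - T] ptr=16 lookahead=) remaining=[) / id $]
Step 39: reduce E->E - T. Stack=[( E] ptr=16 lookahead=) remaining=[) / id $]
Step 40: shift ). Stack=[( E )] ptr=17 lookahead=/ remaining=[/ id $]
Step 41: reduce F->( E ). Stack=[F] ptr=17 lookahead=/ remaining=[/ id $]
Step 42: reduce T->F. Stack=[T] ptr=17 lookahead=/ remaining=[/ id $]
Step 43: shift /. Stack=[T /] ptr=18 lookahead=id remaining=[id $]
Step 44: shift id. Stack=[T / id] ptr=19 lookahead=$ remaining=[$]
Step 45: reduce F->id. Stack=[T / F] ptr=19 lookahead=$ remaining=[$]
Step 46: reduce T->T / F. Stack=[T] ptr=19 lookahead=$ remaining=[$]
Step 47: reduce E->T. Stack=[E] ptr=19 lookahead=$ remaining=[$]
Step 48: accept. Stack=[E] ptr=19 lookahead=$ remaining=[$]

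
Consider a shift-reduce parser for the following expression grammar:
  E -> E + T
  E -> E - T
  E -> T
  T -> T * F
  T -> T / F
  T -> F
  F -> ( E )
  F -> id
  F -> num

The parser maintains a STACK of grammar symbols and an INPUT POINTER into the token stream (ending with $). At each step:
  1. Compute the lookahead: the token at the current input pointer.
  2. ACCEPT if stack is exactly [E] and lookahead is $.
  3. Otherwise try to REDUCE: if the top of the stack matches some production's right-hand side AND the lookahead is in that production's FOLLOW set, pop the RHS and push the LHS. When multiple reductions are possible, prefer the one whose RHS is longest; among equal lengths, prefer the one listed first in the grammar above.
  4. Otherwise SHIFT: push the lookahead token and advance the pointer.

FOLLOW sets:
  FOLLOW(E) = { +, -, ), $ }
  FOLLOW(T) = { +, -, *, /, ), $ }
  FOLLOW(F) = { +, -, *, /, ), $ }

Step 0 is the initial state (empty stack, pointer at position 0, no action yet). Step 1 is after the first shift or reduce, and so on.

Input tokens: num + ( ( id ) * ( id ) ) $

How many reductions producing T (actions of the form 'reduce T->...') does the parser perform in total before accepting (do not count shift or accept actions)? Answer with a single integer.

Answer: 6

Derivation:
Step 1: shift num. Stack=[num] ptr=1 lookahead=+ remaining=[+ ( ( id ) * ( id ) ) $]
Step 2: reduce F->num. Stack=[F] ptr=1 lookahead=+ remaining=[+ ( ( id ) * ( id ) ) $]
Step 3: reduce T->F. Stack=[T] ptr=1 lookahead=+ remaining=[+ ( ( id ) * ( id ) ) $]
Step 4: reduce E->T. Stack=[E] ptr=1 lookahead=+ remaining=[+ ( ( id ) * ( id ) ) $]
Step 5: shift +. Stack=[E +] ptr=2 lookahead=( remaining=[( ( id ) * ( id ) ) $]
Step 6: shift (. Stack=[E + (] ptr=3 lookahead=( remaining=[( id ) * ( id ) ) $]
Step 7: shift (. Stack=[E + ( (] ptr=4 lookahead=id remaining=[id ) * ( id ) ) $]
Step 8: shift id. Stack=[E + ( ( id] ptr=5 lookahead=) remaining=[) * ( id ) ) $]
Step 9: reduce F->id. Stack=[E + ( ( F] ptr=5 lookahead=) remaining=[) * ( id ) ) $]
Step 10: reduce T->F. Stack=[E + ( ( T] ptr=5 lookahead=) remaining=[) * ( id ) ) $]
Step 11: reduce E->T. Stack=[E + ( ( E] ptr=5 lookahead=) remaining=[) * ( id ) ) $]
Step 12: shift ). Stack=[E + ( ( E )] ptr=6 lookahead=* remaining=[* ( id ) ) $]
Step 13: reduce F->( E ). Stack=[E + ( F] ptr=6 lookahead=* remaining=[* ( id ) ) $]
Step 14: reduce T->F. Stack=[E + ( T] ptr=6 lookahead=* remaining=[* ( id ) ) $]
Step 15: shift *. Stack=[E + ( T *] ptr=7 lookahead=( remaining=[( id ) ) $]
Step 16: shift (. Stack=[E + ( T * (] ptr=8 lookahead=id remaining=[id ) ) $]
Step 17: shift id. Stack=[E + ( T * ( id] ptr=9 lookahead=) remaining=[) ) $]
Step 18: reduce F->id. Stack=[E + ( T * ( F] ptr=9 lookahead=) remaining=[) ) $]
Step 19: reduce T->F. Stack=[E + ( T * ( T] ptr=9 lookahead=) remaining=[) ) $]
Step 20: reduce E->T. Stack=[E + ( T * ( E] ptr=9 lookahead=) remaining=[) ) $]
Step 21: shift ). Stack=[E + ( T * ( E )] ptr=10 lookahead=) remaining=[) $]
Step 22: reduce F->( E ). Stack=[E + ( T * F] ptr=10 lookahead=) remaining=[) $]
Step 23: reduce T->T * F. Stack=[E + ( T] ptr=10 lookahead=) remaining=[) $]
Step 24: reduce E->T. Stack=[E + ( E] ptr=10 lookahead=) remaining=[) $]
Step 25: shift ). Stack=[E + ( E )] ptr=11 lookahead=$ remaining=[$]
Step 26: reduce F->( E ). Stack=[E + F] ptr=11 lookahead=$ remaining=[$]
Step 27: reduce T->F. Stack=[E + T] ptr=11 lookahead=$ remaining=[$]
Step 28: reduce E->E + T. Stack=[E] ptr=11 lookahead=$ remaining=[$]
Step 29: accept. Stack=[E] ptr=11 lookahead=$ remaining=[$]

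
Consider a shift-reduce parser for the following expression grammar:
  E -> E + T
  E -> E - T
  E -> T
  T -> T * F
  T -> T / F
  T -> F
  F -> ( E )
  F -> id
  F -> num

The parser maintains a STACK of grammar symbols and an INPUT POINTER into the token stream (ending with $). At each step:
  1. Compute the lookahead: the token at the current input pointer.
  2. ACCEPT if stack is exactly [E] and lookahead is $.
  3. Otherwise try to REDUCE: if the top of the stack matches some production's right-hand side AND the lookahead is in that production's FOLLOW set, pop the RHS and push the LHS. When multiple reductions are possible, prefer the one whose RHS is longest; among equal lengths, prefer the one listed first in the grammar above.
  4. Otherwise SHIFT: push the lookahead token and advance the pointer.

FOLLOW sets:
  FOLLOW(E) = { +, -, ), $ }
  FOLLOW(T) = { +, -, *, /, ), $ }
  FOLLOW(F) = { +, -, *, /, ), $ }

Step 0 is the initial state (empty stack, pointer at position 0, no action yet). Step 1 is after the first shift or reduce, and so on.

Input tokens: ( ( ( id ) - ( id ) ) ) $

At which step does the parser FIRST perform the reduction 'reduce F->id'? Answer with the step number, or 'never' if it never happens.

Step 1: shift (. Stack=[(] ptr=1 lookahead=( remaining=[( ( id ) - ( id ) ) ) $]
Step 2: shift (. Stack=[( (] ptr=2 lookahead=( remaining=[( id ) - ( id ) ) ) $]
Step 3: shift (. Stack=[( ( (] ptr=3 lookahead=id remaining=[id ) - ( id ) ) ) $]
Step 4: shift id. Stack=[( ( ( id] ptr=4 lookahead=) remaining=[) - ( id ) ) ) $]
Step 5: reduce F->id. Stack=[( ( ( F] ptr=4 lookahead=) remaining=[) - ( id ) ) ) $]

Answer: 5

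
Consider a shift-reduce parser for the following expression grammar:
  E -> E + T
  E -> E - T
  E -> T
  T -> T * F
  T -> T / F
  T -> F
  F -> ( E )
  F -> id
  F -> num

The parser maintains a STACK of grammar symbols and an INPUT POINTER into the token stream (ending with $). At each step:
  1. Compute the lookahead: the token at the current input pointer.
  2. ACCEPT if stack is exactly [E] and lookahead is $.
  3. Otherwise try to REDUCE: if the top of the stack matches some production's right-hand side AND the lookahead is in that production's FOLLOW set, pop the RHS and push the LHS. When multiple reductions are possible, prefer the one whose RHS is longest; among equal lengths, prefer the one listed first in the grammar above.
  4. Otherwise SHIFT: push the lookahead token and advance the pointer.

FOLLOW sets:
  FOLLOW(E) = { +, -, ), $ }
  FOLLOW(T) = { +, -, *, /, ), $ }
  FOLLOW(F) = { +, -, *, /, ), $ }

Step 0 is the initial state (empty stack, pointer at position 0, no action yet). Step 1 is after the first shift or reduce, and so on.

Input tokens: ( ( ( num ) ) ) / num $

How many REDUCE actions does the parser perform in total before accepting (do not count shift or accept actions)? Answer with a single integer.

Answer: 14

Derivation:
Step 1: shift (. Stack=[(] ptr=1 lookahead=( remaining=[( ( num ) ) ) / num $]
Step 2: shift (. Stack=[( (] ptr=2 lookahead=( remaining=[( num ) ) ) / num $]
Step 3: shift (. Stack=[( ( (] ptr=3 lookahead=num remaining=[num ) ) ) / num $]
Step 4: shift num. Stack=[( ( ( num] ptr=4 lookahead=) remaining=[) ) ) / num $]
Step 5: reduce F->num. Stack=[( ( ( F] ptr=4 lookahead=) remaining=[) ) ) / num $]
Step 6: reduce T->F. Stack=[( ( ( T] ptr=4 lookahead=) remaining=[) ) ) / num $]
Step 7: reduce E->T. Stack=[( ( ( E] ptr=4 lookahead=) remaining=[) ) ) / num $]
Step 8: shift ). Stack=[( ( ( E )] ptr=5 lookahead=) remaining=[) ) / num $]
Step 9: reduce F->( E ). Stack=[( ( F] ptr=5 lookahead=) remaining=[) ) / num $]
Step 10: reduce T->F. Stack=[( ( T] ptr=5 lookahead=) remaining=[) ) / num $]
Step 11: reduce E->T. Stack=[( ( E] ptr=5 lookahead=) remaining=[) ) / num $]
Step 12: shift ). Stack=[( ( E )] ptr=6 lookahead=) remaining=[) / num $]
Step 13: reduce F->( E ). Stack=[( F] ptr=6 lookahead=) remaining=[) / num $]
Step 14: reduce T->F. Stack=[( T] ptr=6 lookahead=) remaining=[) / num $]
Step 15: reduce E->T. Stack=[( E] ptr=6 lookahead=) remaining=[) / num $]
Step 16: shift ). Stack=[( E )] ptr=7 lookahead=/ remaining=[/ num $]
Step 17: reduce F->( E ). Stack=[F] ptr=7 lookahead=/ remaining=[/ num $]
Step 18: reduce T->F. Stack=[T] ptr=7 lookahead=/ remaining=[/ num $]
Step 19: shift /. Stack=[T /] ptr=8 lookahead=num remaining=[num $]
Step 20: shift num. Stack=[T / num] ptr=9 lookahead=$ remaining=[$]
Step 21: reduce F->num. Stack=[T / F] ptr=9 lookahead=$ remaining=[$]
Step 22: reduce T->T / F. Stack=[T] ptr=9 lookahead=$ remaining=[$]
Step 23: reduce E->T. Stack=[E] ptr=9 lookahead=$ remaining=[$]
Step 24: accept. Stack=[E] ptr=9 lookahead=$ remaining=[$]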